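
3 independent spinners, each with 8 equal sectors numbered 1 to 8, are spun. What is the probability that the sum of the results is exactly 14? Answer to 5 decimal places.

0.09375

There are 8^3 = 512 equally likely outcomes.
The number of ordered 3-tuples from {1,…,8} summing to 14 is 48.
P(sum = 14) = 48/512 = 3/32 ≈ 0.09375.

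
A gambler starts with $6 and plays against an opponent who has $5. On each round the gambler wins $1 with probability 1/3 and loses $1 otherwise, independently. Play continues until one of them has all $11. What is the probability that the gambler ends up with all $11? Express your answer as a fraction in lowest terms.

63/2047

Let r = q/p = (2/3)/(1/3) = 2. The recurrence P(i) = p·P(i+1) + q·P(i−1) with P(0)=0, P(11)=1 gives P(i) = (1 − r^i)/(1 − r^11).
P(6) = (1 − (2)^6) / (1 − (2)^11) = 63/2047.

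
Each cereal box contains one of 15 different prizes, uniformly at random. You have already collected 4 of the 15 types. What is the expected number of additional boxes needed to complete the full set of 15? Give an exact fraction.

Starting from 4 distinct types, each trial gives a new one with probability (15−i)/15 when i types are held, so the wait for the next new type is 15/(15−i).
E = 15/11 + 15/10 + 15/9 + 15/8 + 15/7 + 15/6 + 15/5 + 15/4 + 15/3 + 15/2 + 15/1 = 83711/1848.

83711/1848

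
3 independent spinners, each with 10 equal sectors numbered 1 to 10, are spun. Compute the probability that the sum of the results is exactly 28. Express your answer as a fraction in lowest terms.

There are 10^3 = 1000 equally likely outcomes.
The number of ordered 3-tuples from {1,…,10} summing to 28 is 6.
P(sum = 28) = 6/1000 = 3/500.

3/500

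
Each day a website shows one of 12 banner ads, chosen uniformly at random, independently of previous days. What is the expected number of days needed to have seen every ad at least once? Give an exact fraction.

After i distinct types are collected, each trial gives a new one with probability (12−i)/12, so the expected wait for the next new type is 12/(12−i).
E = 12/12 + 12/11 + 12/10 + 12/9 + 12/8 + 12/7 + 12/6 + 12/5 + 12/4 + 12/3 + 12/2 + 12/1 = 86021/2310.

86021/2310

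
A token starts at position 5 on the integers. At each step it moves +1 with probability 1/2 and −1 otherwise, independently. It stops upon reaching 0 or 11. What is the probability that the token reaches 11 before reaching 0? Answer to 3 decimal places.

With a fair step, P(i) = ½P(i−1) + ½P(i+1) with P(0)=0, P(11)=1 has the linear solution P(i) = i/11.
P(5) = 5/11 ≈ 0.455.

0.455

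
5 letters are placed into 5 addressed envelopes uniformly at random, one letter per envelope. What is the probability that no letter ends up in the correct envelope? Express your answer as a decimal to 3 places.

0.367

This is the derangement probability: permutations of 5 with no fixed point.
D(5) = 5! · (1 − 1/1! + 1/2! − ··· + (−1)^5/5!) = 44.
P = 44/120 = 11/30 ≈ 0.367.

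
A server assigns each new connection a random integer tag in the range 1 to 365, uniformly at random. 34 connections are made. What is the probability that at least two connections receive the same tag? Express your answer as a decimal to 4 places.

0.7953

It's easier to compute the probability that all 34 are distinct.
P(all distinct) = 365/365 · 364/365 · ··· · 332/365 ≈ 0.2047.
So the probability of at least one match is 1 − 0.2047 = 0.7953.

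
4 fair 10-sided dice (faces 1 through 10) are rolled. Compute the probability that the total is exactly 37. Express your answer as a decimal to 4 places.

There are 10^4 = 10000 equally likely outcomes.
The number of ordered 4-tuples from {1,…,10} summing to 37 is 20.
P(sum = 37) = 20/10000 = 1/500 ≈ 0.0020.

0.0020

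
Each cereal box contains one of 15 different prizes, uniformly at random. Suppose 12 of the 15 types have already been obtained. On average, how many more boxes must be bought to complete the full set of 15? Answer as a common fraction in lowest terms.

55/2

Starting from 12 distinct types, each trial gives a new one with probability (15−i)/15 when i types are held, so the wait for the next new type is 15/(15−i).
E = 15/3 + 15/2 + 15/1 = 55/2.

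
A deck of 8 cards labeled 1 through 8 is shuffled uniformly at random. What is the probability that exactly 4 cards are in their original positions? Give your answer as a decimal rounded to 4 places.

0.0156

Choose which 4 of the 8 are fixed: C(8,4) = 70 ways.
The remaining 4 must have no fixed point: D(4) = 9.
P = 70·9/40320 = 1/64 ≈ 0.0156.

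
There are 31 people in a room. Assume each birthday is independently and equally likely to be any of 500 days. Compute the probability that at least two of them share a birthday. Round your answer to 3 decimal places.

0.613

It's easier to compute the probability that all 31 are distinct.
P(all distinct) = 500/500 · 499/500 · ··· · 470/500 ≈ 0.387.
So the probability of at least one match is 1 − 0.387 = 0.613.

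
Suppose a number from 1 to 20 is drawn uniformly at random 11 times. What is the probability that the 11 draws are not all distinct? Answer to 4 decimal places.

0.9673

P(all 11 different) = 20/20 · 19/20 · ··· · 10/20 ≈ 0.0327.
P(at least two equal) = 1 − 0.0327 = 0.9673.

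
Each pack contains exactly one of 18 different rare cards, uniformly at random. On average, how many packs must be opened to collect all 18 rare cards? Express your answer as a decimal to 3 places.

62.912

After i distinct types are collected, each trial gives a new one with probability (18−i)/18, so the expected wait for the next new type is 18/(18−i).
E = 18/18 + 18/17 + 18/16 + 18/15 + 18/14 + 18/13 + 18/12 + 18/11 + 18/10 + 18/9 + 18/8 + 18/7 + 18/6 + 18/5 + 18/4 + 18/3 + 18/2 + 18/1 = 42822903/680680 ≈ 62.912.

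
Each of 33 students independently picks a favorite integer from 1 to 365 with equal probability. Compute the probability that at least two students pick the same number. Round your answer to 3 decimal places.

It's easier to compute the probability that all 33 are distinct.
P(all distinct) = 365/365 · 364/365 · ··· · 333/365 ≈ 0.225.
So the probability of at least one match is 1 − 0.225 = 0.775.

0.775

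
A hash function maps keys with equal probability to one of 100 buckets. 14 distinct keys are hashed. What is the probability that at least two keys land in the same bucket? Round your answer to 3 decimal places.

0.615

It's easier to compute the probability that all 14 are distinct.
P(all distinct) = 100/100 · 99/100 · ··· · 87/100 ≈ 0.385.
So the probability of at least one match is 1 − 0.385 = 0.615.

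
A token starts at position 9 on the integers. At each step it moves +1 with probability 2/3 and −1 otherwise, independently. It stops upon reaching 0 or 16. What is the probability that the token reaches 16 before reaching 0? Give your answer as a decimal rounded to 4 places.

Let r = q/p = (1/3)/(2/3) = 1/2. The recurrence P(i) = p·P(i+1) + q·P(i−1) with P(0)=0, P(16)=1 gives P(i) = (1 − r^i)/(1 − r^16).
P(9) = (1 − (1/2)^9) / (1 − (1/2)^16) = 65408/65535 ≈ 0.9981.

0.9981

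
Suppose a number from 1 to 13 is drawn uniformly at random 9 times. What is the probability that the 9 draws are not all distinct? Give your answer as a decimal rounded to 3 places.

P(all 9 different) = 13/13 · 12/13 · ··· · 5/13 ≈ 0.024.
P(at least two equal) = 1 − 0.024 = 0.976.

0.976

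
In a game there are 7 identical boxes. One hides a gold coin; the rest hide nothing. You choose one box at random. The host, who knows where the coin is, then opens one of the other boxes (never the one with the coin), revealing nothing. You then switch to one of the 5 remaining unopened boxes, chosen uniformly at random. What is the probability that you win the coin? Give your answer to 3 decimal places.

0.171

Your original box holds the coin with probability 1/7, so the other 6 collectively hold it with probability 6/7.
The host can always find an empty box to open, so this doesn't change that 6/7; it is now spread over the 5 remaining unopened boxes.
P(win by switching) = (6/7) · (1/5) = 6/35 ≈ 0.171.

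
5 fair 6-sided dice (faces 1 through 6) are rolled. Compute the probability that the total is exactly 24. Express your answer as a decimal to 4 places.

0.0264

There are 6^5 = 7776 equally likely outcomes.
The number of ordered 5-tuples from {1,…,6} summing to 24 is 205.
P(sum = 24) = 205/7776 ≈ 0.0264.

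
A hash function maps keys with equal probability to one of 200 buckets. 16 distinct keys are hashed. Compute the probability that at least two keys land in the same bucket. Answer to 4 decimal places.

0.4600

It's easier to compute the probability that all 16 are distinct.
P(all distinct) = 200/200 · 199/200 · ··· · 185/200 ≈ 0.5400.
So the probability of at least one match is 1 − 0.5400 = 0.4600.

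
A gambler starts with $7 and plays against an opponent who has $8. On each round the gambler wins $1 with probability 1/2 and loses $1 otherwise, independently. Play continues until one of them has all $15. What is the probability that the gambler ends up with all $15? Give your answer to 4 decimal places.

0.4667

With a fair step, P(i) = ½P(i−1) + ½P(i+1) with P(0)=0, P(15)=1 has the linear solution P(i) = i/15.
P(7) = 7/15 ≈ 0.4667.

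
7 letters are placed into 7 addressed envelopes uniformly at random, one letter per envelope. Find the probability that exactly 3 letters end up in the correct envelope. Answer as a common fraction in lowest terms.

Choose which 3 of the 7 are fixed: C(7,3) = 35 ways.
The remaining 4 must have no fixed point: D(4) = 9.
P = 35·9/5040 = 1/16.

1/16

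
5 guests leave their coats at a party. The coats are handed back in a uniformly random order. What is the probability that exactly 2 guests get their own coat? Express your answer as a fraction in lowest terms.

1/6

Choose which 2 of the 5 are fixed: C(5,2) = 10 ways.
The remaining 3 must have no fixed point: D(3) = 2.
P = 10·2/120 = 1/6.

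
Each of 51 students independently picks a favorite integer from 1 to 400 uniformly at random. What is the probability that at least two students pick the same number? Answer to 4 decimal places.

0.9642

It's easier to compute the probability that all 51 are distinct.
P(all distinct) = 400/400 · 399/400 · ··· · 350/400 ≈ 0.0358.
So the probability of at least one match is 1 − 0.0358 = 0.9642.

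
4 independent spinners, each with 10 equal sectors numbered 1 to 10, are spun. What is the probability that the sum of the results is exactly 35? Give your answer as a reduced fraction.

There are 10^4 = 10000 equally likely outcomes.
The number of ordered 4-tuples from {1,…,10} summing to 35 is 56.
P(sum = 35) = 56/10000 = 7/1250.

7/1250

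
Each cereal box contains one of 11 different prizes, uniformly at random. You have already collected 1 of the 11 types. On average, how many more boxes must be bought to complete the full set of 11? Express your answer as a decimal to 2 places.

Starting from 1 distinct type, each trial gives a new one with probability (11−i)/11 when i types are held, so the wait for the next new type is 11/(11−i).
E = 11/10 + 11/9 + 11/8 + 11/7 + 11/6 + 11/5 + 11/4 + 11/3 + 11/2 + 11/1 = 81191/2520 ≈ 32.22.

32.22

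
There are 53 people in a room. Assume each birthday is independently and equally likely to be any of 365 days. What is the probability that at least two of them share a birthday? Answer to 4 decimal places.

0.9811

It's easier to compute the probability that all 53 are distinct.
P(all distinct) = 365/365 · 364/365 · ··· · 313/365 ≈ 0.0189.
So the probability of at least one match is 1 − 0.0189 = 0.9811.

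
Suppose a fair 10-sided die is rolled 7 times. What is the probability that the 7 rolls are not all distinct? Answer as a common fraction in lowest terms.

P(all 7 different) = 10/10 · 9/10 · ··· · 4/10 = 189/3125.
P(at least two equal) = 1 − 189/3125 = 2936/3125.

2936/3125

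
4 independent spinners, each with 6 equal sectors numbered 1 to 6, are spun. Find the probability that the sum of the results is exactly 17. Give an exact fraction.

There are 6^4 = 1296 equally likely outcomes.
The number of ordered 4-tuples from {1,…,6} summing to 17 is 104.
P(sum = 17) = 104/1296 = 13/162.

13/162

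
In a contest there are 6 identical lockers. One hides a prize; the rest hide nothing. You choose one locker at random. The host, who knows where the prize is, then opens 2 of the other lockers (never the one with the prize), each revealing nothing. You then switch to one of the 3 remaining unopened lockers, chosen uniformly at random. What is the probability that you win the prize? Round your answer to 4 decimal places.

0.2778

Your original locker holds the prize with probability 1/6, so the other 5 collectively hold it with probability 5/6.
The host can always find 2 empty lockers to open, so the reveals don't change that 5/6; it is now spread over the 3 remaining unopened lockers.
P(win by switching) = (5/6) · (1/3) = 5/18 ≈ 0.2778.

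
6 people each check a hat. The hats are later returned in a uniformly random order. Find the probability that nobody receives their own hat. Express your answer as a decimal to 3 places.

0.368

This is the derangement probability: permutations of 6 with no fixed point.
D(6) = 6! · (1 − 1/1! + 1/2! − ··· + (−1)^6/6!) = 265.
P = 265/720 = 53/144 ≈ 0.368.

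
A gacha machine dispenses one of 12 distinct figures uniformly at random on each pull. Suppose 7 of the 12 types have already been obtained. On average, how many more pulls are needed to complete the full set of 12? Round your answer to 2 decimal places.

27.40

Starting from 7 distinct types, each trial gives a new one with probability (12−i)/12 when i types are held, so the wait for the next new type is 12/(12−i).
E = 12/5 + 12/4 + 12/3 + 12/2 + 12/1 = 137/5 ≈ 27.40.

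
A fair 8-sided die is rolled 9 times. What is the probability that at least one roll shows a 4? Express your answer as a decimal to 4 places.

0.6993

P(no roll shows a 4) = (7/8)^9 ≈ 0.3007.
P(at least one) = 1 − 0.3007 = 0.6993.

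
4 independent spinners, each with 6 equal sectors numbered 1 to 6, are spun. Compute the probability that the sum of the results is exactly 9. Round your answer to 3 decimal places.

There are 6^4 = 1296 equally likely outcomes.
The number of ordered 4-tuples from {1,…,6} summing to 9 is 56.
P(sum = 9) = 56/1296 = 7/162 ≈ 0.043.

0.043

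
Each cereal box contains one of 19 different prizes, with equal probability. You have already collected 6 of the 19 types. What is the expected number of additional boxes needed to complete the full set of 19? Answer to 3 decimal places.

Starting from 6 distinct types, each trial gives a new one with probability (19−i)/19 when i types are held, so the wait for the next new type is 19/(19−i).
E = 19/13 + 19/12 + 19/11 + 19/10 + 19/9 + 19/8 + 19/7 + 19/6 + 19/5 + 19/4 + 19/3 + 19/2 + 19/1 = 21773867/360360 ≈ 60.423.

60.423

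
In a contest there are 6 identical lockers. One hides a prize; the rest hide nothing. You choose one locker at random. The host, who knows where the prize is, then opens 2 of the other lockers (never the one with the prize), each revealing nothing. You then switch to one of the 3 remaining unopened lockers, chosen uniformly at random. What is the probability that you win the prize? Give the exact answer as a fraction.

Your original locker holds the prize with probability 1/6, so the other 5 collectively hold it with probability 5/6.
The host can always find 2 empty lockers to open, so the reveals don't change that 5/6; it is now spread over the 3 remaining unopened lockers.
P(win by switching) = (5/6) · (1/3) = 5/18.

5/18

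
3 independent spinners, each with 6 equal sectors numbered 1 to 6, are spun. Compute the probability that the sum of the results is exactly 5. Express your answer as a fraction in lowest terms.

1/36

There are 6^3 = 216 equally likely outcomes.
The number of ordered 3-tuples from {1,…,6} summing to 5 is 6.
P(sum = 5) = 6/216 = 1/36.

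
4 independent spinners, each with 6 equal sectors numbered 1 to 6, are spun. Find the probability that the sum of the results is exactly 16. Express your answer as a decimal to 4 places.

0.0965

There are 6^4 = 1296 equally likely outcomes.
The number of ordered 4-tuples from {1,…,6} summing to 16 is 125.
P(sum = 16) = 125/1296 ≈ 0.0965.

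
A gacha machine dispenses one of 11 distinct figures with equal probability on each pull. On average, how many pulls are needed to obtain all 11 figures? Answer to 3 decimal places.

After i distinct types are collected, each trial gives a new one with probability (11−i)/11, so the expected wait for the next new type is 11/(11−i).
E = 11/11 + 11/10 + 11/9 + 11/8 + 11/7 + 11/6 + 11/5 + 11/4 + 11/3 + 11/2 + 11/1 = 83711/2520 ≈ 33.219.

33.219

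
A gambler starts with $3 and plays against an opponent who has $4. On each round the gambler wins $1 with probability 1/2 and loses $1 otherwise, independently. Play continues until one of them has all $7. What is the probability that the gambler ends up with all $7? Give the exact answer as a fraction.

3/7

With a fair step, P(i) = ½P(i−1) + ½P(i+1) with P(0)=0, P(7)=1 has the linear solution P(i) = i/7.
P(3) = 3/7.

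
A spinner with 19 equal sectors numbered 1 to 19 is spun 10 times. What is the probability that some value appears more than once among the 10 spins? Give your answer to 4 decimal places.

0.9453

P(all 10 different) = 19/19 · 18/19 · ··· · 10/19 ≈ 0.0547.
P(at least two equal) = 1 − 0.0547 = 0.9453.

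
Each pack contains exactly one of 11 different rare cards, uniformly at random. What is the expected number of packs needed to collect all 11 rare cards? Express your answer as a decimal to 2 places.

33.22

After i distinct types are collected, each trial gives a new one with probability (11−i)/11, so the expected wait for the next new type is 11/(11−i).
E = 11/11 + 11/10 + 11/9 + 11/8 + 11/7 + 11/6 + 11/5 + 11/4 + 11/3 + 11/2 + 11/1 = 83711/2520 ≈ 33.22.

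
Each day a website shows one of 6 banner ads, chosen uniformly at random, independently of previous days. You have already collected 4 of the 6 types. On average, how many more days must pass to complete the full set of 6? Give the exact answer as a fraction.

Starting from 4 distinct types, each trial gives a new one with probability (6−i)/6 when i types are held, so the wait for the next new type is 6/(6−i).
E = 6/2 + 6/1 = 9.

9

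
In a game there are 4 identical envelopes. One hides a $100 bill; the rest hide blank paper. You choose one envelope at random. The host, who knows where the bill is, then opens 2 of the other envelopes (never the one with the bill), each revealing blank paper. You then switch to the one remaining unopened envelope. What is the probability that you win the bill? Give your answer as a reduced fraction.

Your original envelope holds the bill with probability 1/4, so the other 3 collectively hold it with probability 3/4.
The host can always find 2 empty envelopes to open, so the reveals don't change that 3/4; it is now spread over the 1 remaining unopened envelope.
P(win by switching) = (3/4) · (1/1) = 3/4.

3/4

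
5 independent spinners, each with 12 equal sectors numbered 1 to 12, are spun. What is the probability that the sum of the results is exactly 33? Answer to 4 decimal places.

There are 12^5 = 248832 equally likely outcomes.
The number of ordered 5-tuples from {1,…,12} summing to 33 is 12435.
P(sum = 33) = 12435/248832 = 4145/82944 ≈ 0.0500.

0.0500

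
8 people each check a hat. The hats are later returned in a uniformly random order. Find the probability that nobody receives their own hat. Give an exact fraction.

2119/5760

This is the derangement probability: permutations of 8 with no fixed point.
D(8) = 8! · (1 − 1/1! + 1/2! − ··· + (−1)^8/8!) = 14833.
P = 14833/40320 = 2119/5760.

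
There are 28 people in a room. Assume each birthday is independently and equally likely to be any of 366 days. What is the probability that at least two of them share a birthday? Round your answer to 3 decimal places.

It's easier to compute the probability that all 28 are distinct.
P(all distinct) = 366/366 · 365/366 · ··· · 339/366 ≈ 0.347.
So the probability of at least one match is 1 − 0.347 = 0.653.

0.653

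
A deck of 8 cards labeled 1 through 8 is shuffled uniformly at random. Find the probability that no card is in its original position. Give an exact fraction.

This is the derangement probability: permutations of 8 with no fixed point.
D(8) = 8! · (1 − 1/1! + 1/2! − ··· + (−1)^8/8!) = 14833.
P = 14833/40320 = 2119/5760.

2119/5760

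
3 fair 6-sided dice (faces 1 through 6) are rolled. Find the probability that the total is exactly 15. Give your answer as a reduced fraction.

5/108

There are 6^3 = 216 equally likely outcomes.
The number of ordered 3-tuples from {1,…,6} summing to 15 is 10.
P(sum = 15) = 10/216 = 5/108.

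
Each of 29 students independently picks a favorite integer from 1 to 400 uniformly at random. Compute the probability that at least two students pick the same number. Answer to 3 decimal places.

0.647

It's easier to compute the probability that all 29 are distinct.
P(all distinct) = 400/400 · 399/400 · ··· · 372/400 ≈ 0.353.
So the probability of at least one match is 1 − 0.353 = 0.647.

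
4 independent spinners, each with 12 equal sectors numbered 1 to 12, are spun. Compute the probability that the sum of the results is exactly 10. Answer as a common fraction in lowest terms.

There are 12^4 = 20736 equally likely outcomes.
The number of ordered 4-tuples from {1,…,12} summing to 10 is 84.
P(sum = 10) = 84/20736 = 7/1728.

7/1728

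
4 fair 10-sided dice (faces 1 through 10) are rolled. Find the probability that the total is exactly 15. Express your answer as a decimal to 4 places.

0.0348

There are 10^4 = 10000 equally likely outcomes.
The number of ordered 4-tuples from {1,…,10} summing to 15 is 348.
P(sum = 15) = 348/10000 = 87/2500 ≈ 0.0348.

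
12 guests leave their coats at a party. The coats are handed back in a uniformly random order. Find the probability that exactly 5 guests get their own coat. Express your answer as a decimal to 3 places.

Choose which 5 of the 12 are fixed: C(12,5) = 792 ways.
The remaining 7 must have no fixed point: D(7) = 1854.
P = 792·1854/479001600 = 103/33600 ≈ 0.003.

0.003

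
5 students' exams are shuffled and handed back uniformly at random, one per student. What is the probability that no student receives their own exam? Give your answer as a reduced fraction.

11/30

This is the derangement probability: permutations of 5 with no fixed point.
D(5) = 5! · (1 − 1/1! + 1/2! − ··· + (−1)^5/5!) = 44.
P = 44/120 = 11/30.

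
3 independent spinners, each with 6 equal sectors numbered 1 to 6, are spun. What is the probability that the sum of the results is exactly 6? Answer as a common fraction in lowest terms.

There are 6^3 = 216 equally likely outcomes.
The number of ordered 3-tuples from {1,…,6} summing to 6 is 10.
P(sum = 6) = 10/216 = 5/108.

5/108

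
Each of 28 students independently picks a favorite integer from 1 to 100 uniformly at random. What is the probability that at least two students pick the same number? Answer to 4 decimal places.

It's easier to compute the probability that all 28 are distinct.
P(all distinct) = 100/100 · 99/100 · ··· · 73/100 ≈ 0.0152.
So the probability of at least one match is 1 − 0.0152 = 0.9848.

0.9848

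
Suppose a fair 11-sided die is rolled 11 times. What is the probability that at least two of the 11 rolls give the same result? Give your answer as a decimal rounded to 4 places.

P(all 11 different) = 11/11 · 10/11 · ··· · 1/11 ≈ 0.0001.
P(at least two equal) = 1 − 0.0001 = 0.9999.

0.9999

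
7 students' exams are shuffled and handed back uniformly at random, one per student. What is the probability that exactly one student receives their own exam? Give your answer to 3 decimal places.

0.368

Choose which one is fixed: C(7,1) = 7 ways.
The remaining 6 must have no fixed point: D(6) = 265.
P = 7·265/5040 = 53/144 ≈ 0.368.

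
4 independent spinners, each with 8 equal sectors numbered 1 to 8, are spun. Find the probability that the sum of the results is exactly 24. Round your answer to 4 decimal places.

0.0393

There are 8^4 = 4096 equally likely outcomes.
The number of ordered 4-tuples from {1,…,8} summing to 24 is 161.
P(sum = 24) = 161/4096 ≈ 0.0393.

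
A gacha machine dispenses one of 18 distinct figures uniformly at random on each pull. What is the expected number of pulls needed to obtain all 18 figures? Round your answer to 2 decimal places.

After i distinct types are collected, each trial gives a new one with probability (18−i)/18, so the expected wait for the next new type is 18/(18−i).
E = 18/18 + 18/17 + 18/16 + 18/15 + 18/14 + 18/13 + 18/12 + 18/11 + 18/10 + 18/9 + 18/8 + 18/7 + 18/6 + 18/5 + 18/4 + 18/3 + 18/2 + 18/1 = 42822903/680680 ≈ 62.91.

62.91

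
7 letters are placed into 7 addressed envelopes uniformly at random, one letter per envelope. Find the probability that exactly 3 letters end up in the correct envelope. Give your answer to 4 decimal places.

0.0625

Choose which 3 of the 7 are fixed: C(7,3) = 35 ways.
The remaining 4 must have no fixed point: D(4) = 9.
P = 35·9/5040 = 1/16 ≈ 0.0625.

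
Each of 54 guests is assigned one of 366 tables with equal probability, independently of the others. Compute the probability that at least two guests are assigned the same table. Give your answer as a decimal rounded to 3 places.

0.984

It's easier to compute the probability that all 54 are distinct.
P(all distinct) = 366/366 · 365/366 · ··· · 313/366 ≈ 0.016.
So the probability of at least one match is 1 − 0.016 = 0.984.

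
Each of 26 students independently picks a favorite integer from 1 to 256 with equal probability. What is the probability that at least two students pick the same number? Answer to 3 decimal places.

It's easier to compute the probability that all 26 are distinct.
P(all distinct) = 256/256 · 255/256 · ··· · 231/256 ≈ 0.269.
So the probability of at least one match is 1 − 0.269 = 0.731.

0.731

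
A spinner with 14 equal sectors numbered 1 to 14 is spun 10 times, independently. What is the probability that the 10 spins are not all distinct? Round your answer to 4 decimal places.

0.9874

P(all 10 different) = 14/14 · 13/14 · ··· · 5/14 ≈ 0.0126.
P(at least two equal) = 1 − 0.0126 = 0.9874.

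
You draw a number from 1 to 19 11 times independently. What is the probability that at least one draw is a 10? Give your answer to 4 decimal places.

0.4483

P(no draw is a 10) = (18/19)^11 ≈ 0.5517.
P(at least one) = 1 − 0.5517 = 0.4483.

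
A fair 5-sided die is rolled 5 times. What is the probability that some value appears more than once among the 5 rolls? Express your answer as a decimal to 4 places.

P(all 5 different) = 5/5 · 4/5 · ··· · 1/5 ≈ 0.0384.
P(at least two equal) = 1 − 0.0384 = 0.9616.

0.9616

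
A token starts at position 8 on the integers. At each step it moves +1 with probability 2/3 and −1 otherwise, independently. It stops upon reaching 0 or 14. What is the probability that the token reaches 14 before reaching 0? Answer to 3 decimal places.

0.996

Let r = q/p = (1/3)/(2/3) = 1/2. The recurrence P(i) = p·P(i+1) + q·P(i−1) with P(0)=0, P(14)=1 gives P(i) = (1 − r^i)/(1 − r^14).
P(8) = (1 − (1/2)^8) / (1 − (1/2)^14) = 5440/5461 ≈ 0.996.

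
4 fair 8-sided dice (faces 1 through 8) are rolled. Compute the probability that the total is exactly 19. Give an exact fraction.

21/256

There are 8^4 = 4096 equally likely outcomes.
The number of ordered 4-tuples from {1,…,8} summing to 19 is 336.
P(sum = 19) = 336/4096 = 21/256.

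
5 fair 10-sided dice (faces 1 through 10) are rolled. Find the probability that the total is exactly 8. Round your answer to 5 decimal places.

0.00035

There are 10^5 = 100000 equally likely outcomes.
The number of ordered 5-tuples from {1,…,10} summing to 8 is 35.
P(sum = 8) = 35/100000 = 7/20000 ≈ 0.00035.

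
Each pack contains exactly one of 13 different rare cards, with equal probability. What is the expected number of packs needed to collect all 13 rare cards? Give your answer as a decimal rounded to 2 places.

41.34

After i distinct types are collected, each trial gives a new one with probability (13−i)/13, so the expected wait for the next new type is 13/(13−i).
E = 13/13 + 13/12 + 13/11 + 13/10 + 13/9 + 13/8 + 13/7 + 13/6 + 13/5 + 13/4 + 13/3 + 13/2 + 13/1 = 1145993/27720 ≈ 41.34.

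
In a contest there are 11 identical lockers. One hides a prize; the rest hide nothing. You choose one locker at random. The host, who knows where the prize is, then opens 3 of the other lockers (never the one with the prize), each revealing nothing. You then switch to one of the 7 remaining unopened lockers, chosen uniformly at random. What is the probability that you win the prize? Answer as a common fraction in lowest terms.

Your original locker holds the prize with probability 1/11, so the other 10 collectively hold it with probability 10/11.
The host can always find 3 empty lockers to open, so the reveals don't change that 10/11; it is now spread over the 7 remaining unopened lockers.
P(win by switching) = (10/11) · (1/7) = 10/77.

10/77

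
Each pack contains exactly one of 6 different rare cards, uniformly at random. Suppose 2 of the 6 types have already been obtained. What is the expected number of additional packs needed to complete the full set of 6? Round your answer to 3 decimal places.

12.500

Starting from 2 distinct types, each trial gives a new one with probability (6−i)/6 when i types are held, so the wait for the next new type is 6/(6−i).
E = 6/4 + 6/3 + 6/2 + 6/1 = 25/2 ≈ 12.500.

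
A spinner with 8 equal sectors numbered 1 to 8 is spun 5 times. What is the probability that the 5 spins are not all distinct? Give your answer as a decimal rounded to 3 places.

P(all 5 different) = 8/8 · 7/8 · ··· · 4/8 ≈ 0.205.
P(at least two equal) = 1 − 0.205 = 0.795.

0.795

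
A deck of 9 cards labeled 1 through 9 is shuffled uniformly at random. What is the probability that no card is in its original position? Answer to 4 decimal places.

This is the derangement probability: permutations of 9 with no fixed point.
D(9) = 9! · (1 − 1/1! + 1/2! − ··· + (−1)^9/9!) = 133496.
P = 133496/362880 = 16687/45360 ≈ 0.3679.

0.3679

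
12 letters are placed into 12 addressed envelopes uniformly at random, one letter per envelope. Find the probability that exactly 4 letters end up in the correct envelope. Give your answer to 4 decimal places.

0.0153

Choose which 4 of the 12 are fixed: C(12,4) = 495 ways.
The remaining 8 must have no fixed point: D(8) = 14833.
P = 495·14833/479001600 = 2119/138240 ≈ 0.0153.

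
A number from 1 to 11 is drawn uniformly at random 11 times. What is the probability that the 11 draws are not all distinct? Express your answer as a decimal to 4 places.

0.9999

P(all 11 different) = 11/11 · 10/11 · ··· · 1/11 ≈ 0.0001.
P(at least two equal) = 1 − 0.0001 = 0.9999.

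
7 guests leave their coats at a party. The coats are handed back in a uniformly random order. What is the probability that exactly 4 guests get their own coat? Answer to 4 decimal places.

Choose which 4 of the 7 are fixed: C(7,4) = 35 ways.
The remaining 3 must have no fixed point: D(3) = 2.
P = 35·2/5040 = 1/72 ≈ 0.0139.

0.0139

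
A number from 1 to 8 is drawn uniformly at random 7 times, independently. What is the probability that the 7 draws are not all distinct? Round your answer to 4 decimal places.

P(all 7 different) = 8/8 · 7/8 · ··· · 2/8 ≈ 0.0192.
P(at least two equal) = 1 − 0.0192 = 0.9808.

0.9808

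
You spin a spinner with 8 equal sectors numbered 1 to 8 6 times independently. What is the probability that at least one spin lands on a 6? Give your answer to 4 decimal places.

0.5512

P(no spin lands on a 6) = (7/8)^6 ≈ 0.4488.
P(at least one) = 1 − 0.4488 = 0.5512.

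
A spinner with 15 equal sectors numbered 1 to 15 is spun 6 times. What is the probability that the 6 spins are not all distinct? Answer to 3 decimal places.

P(all 6 different) = 15/15 · 14/15 · ··· · 10/15 ≈ 0.316.
P(at least two equal) = 1 − 0.316 = 0.684.

0.684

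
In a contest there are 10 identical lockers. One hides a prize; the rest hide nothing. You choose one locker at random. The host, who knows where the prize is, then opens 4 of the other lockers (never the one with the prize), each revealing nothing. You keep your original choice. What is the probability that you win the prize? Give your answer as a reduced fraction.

1/10

The host can always open 4 empty lockers regardless of your choice, so the reveals give no information about your original locker.
P(win by staying) = 1/10.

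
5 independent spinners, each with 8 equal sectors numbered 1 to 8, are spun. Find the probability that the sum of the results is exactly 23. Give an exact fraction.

615/8192

There are 8^5 = 32768 equally likely outcomes.
The number of ordered 5-tuples from {1,…,8} summing to 23 is 2460.
P(sum = 23) = 2460/32768 = 615/8192.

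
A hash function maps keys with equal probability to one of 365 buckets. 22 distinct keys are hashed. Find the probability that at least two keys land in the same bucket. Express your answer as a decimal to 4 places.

0.4757

It's easier to compute the probability that all 22 are distinct.
P(all distinct) = 365/365 · 364/365 · ··· · 344/365 ≈ 0.5243.
So the probability of at least one match is 1 − 0.5243 = 0.4757.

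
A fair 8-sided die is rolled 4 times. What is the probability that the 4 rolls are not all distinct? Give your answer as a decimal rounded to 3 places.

P(all 4 different) = 8/8 · 7/8 · ··· · 5/8 ≈ 0.410.
P(at least two equal) = 1 − 0.410 = 0.590.

0.590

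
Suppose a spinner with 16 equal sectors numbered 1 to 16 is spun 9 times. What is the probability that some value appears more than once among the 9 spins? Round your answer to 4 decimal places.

P(all 9 different) = 16/16 · 15/16 · ··· · 8/16 ≈ 0.0604.
P(at least two equal) = 1 − 0.0604 = 0.9396.

0.9396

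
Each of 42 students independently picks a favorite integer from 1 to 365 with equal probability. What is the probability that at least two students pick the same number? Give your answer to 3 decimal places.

It's easier to compute the probability that all 42 are distinct.
P(all distinct) = 365/365 · 364/365 · ··· · 324/365 ≈ 0.086.
So the probability of at least one match is 1 − 0.086 = 0.914.

0.914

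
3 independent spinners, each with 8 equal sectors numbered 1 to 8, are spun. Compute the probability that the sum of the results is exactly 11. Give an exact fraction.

21/256

There are 8^3 = 512 equally likely outcomes.
The number of ordered 3-tuples from {1,…,8} summing to 11 is 42.
P(sum = 11) = 42/512 = 21/256.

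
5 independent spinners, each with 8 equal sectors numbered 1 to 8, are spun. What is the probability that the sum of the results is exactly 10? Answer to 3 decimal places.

There are 8^5 = 32768 equally likely outcomes.
The number of ordered 5-tuples from {1,…,8} summing to 10 is 126.
P(sum = 10) = 126/32768 = 63/16384 ≈ 0.004.

0.004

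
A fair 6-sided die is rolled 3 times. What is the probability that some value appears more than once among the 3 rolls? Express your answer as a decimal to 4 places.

0.4444

P(all 3 different) = 6/6 · 5/6 · ··· · 4/6 ≈ 0.5556.
P(at least two equal) = 1 − 0.5556 = 0.4444.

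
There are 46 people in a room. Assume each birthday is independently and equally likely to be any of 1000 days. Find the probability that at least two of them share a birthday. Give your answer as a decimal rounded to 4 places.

0.6504

It's easier to compute the probability that all 46 are distinct.
P(all distinct) = 1000/1000 · 999/1000 · ··· · 955/1000 ≈ 0.3496.
So the probability of at least one match is 1 − 0.3496 = 0.6504.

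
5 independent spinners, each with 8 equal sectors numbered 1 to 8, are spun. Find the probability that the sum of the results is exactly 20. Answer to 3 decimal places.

0.068

There are 8^5 = 32768 equally likely outcomes.
The number of ordered 5-tuples from {1,…,8} summing to 20 is 2226.
P(sum = 20) = 2226/32768 = 1113/16384 ≈ 0.068.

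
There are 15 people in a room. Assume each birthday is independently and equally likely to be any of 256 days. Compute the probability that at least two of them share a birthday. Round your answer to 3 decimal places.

It's easier to compute the probability that all 15 are distinct.
P(all distinct) = 256/256 · 255/256 · ··· · 242/256 ≈ 0.658.
So the probability of at least one match is 1 − 0.658 = 0.342.

0.342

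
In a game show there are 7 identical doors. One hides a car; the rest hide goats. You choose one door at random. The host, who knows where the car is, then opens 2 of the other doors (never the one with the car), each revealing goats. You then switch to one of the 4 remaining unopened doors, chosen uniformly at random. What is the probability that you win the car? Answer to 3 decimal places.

Your original door holds the car with probability 1/7, so the other 6 collectively hold it with probability 6/7.
The host can always find 2 empty doors to open, so the reveals don't change that 6/7; it is now spread over the 4 remaining unopened doors.
P(win by switching) = (6/7) · (1/4) = 3/14 ≈ 0.214.

0.214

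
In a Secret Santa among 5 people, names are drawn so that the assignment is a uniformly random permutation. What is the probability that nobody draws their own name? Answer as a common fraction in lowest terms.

11/30

This is the derangement probability: permutations of 5 with no fixed point.
D(5) = 5! · (1 − 1/1! + 1/2! − ··· + (−1)^5/5!) = 44.
P = 44/120 = 11/30.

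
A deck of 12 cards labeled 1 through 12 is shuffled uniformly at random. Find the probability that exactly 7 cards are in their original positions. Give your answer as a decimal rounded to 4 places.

Choose which 7 of the 12 are fixed: C(12,7) = 792 ways.
The remaining 5 must have no fixed point: D(5) = 44.
P = 792·44/479001600 = 11/151200 ≈ 0.0001.

0.0001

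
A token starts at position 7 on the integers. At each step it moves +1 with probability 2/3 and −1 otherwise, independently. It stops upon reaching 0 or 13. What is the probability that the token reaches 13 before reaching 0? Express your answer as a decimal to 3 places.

0.992

Let r = q/p = (1/3)/(2/3) = 1/2. The recurrence P(i) = p·P(i+1) + q·P(i−1) with P(0)=0, P(13)=1 gives P(i) = (1 − r^i)/(1 − r^13).
P(7) = (1 − (1/2)^7) / (1 − (1/2)^13) = 8128/8191 ≈ 0.992.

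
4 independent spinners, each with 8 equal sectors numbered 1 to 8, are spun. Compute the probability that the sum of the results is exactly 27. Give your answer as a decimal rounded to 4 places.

There are 8^4 = 4096 equally likely outcomes.
The number of ordered 4-tuples from {1,…,8} summing to 27 is 56.
P(sum = 27) = 56/4096 = 7/512 ≈ 0.0137.

0.0137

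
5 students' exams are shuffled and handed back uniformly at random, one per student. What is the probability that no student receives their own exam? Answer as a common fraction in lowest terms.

This is the derangement probability: permutations of 5 with no fixed point.
D(5) = 5! · (1 − 1/1! + 1/2! − ··· + (−1)^5/5!) = 44.
P = 44/120 = 11/30.

11/30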